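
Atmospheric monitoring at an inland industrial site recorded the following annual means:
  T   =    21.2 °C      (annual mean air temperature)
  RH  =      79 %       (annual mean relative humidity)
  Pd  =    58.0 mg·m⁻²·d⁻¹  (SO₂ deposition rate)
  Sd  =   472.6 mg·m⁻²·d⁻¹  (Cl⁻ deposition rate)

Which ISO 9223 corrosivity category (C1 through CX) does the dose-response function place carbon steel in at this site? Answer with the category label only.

carbon steel: T>10 °C ⇒ hinge -0.054·(21.2−10) = -0.6048
  Pd branch = 1.77·Pd^0.52·e^(0.02·RH+f) = 38.77 μm/a
  Sd branch = 0.102·Sd^0.62·e^(0.033·RH+0.04·T) = 147 μm/a
  sum: 38.77 + 147 → r_corr = 185.8 μm/a
186 μm/a falls in (80, 200] for carbon steel → category C5

C5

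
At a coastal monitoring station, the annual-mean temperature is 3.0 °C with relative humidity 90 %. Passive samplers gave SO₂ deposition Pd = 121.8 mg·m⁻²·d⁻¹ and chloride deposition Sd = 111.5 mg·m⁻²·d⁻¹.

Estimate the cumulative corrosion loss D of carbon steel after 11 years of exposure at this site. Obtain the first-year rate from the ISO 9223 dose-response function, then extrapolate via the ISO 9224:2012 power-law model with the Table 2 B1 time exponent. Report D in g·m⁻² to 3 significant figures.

carbon steel: T≤10 °C ⇒ hinge +0.150·(3.0−10) = -1.0500
  SO₂ term: 1.77·121.8^0.52·exp(0.02·90-1.0500) = 45.52
  Cl⁻ term: 0.102·111.5^0.62·exp(0.033·90+0.04·3.0) = 41.68
  sum: 45.52 + 41.68 → r_corr = 87.2 μm/a
Long-term exponent b (ISO 9224 Table 2, B1) = 0.523
  D(11) = 87.2 × 11^0.523 = 87.2 × 3.505 = 305.6 μm
  Mass loss = 305.6 μm × 7.85 g/cm³ = 2399 g·m⁻²

D(11) = 2.40e+03 g·m⁻²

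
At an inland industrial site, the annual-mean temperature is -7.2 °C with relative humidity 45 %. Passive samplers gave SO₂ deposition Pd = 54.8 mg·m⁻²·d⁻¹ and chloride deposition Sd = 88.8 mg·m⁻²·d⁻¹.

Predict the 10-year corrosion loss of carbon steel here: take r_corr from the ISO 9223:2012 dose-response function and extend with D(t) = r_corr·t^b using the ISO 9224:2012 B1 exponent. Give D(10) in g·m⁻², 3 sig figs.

D(10) = 212 g·m⁻²

carbon steel: T≤10 °C ⇒ hinge +0.150·(-7.2−10) = -2.5800
  sulphur-dioxide contribution → 2.646 μm/a
  chloride contribution → 5.451 μm/a
  ⇒ r_corr(carbon steel) = 8.096 μm/a
Long-term exponent b (ISO 9224 Table 2, B1) = 0.523
  D(10) = 8.096 × 10^0.523 = 8.096 × 3.334 = 27 μm
  Mass loss = 27 μm × 7.85 g/cm³ = 211.9 g·m⁻²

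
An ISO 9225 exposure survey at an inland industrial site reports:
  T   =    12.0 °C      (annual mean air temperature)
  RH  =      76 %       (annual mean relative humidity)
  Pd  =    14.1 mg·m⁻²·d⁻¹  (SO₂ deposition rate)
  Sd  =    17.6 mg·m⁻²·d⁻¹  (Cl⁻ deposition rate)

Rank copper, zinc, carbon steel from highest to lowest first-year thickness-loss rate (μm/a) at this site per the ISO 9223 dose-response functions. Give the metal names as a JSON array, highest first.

["carbon steel", "zinc", "copper"]

copper: T>10 °C ⇒ hinge -0.080·(12.0−10) = -0.1600
  Pd branch = 0.0053·Pd^0.26·e^(0.059·RH+f) = 0.7961 μm/a
  Sd branch = 0.01025·Sd^0.27·e^(0.036·RH+0.049·T) = 0.6175 μm/a
  r_corr = 0.7961 + 0.6175 = 1.414 μm/a
zinc: f(T) = -0.071·(T−10) [T>10 °C] = -0.1420
  SO₂ term: 0.0129·14.1^0.44·exp(0.046·76-0.1420) = 1.183
  Cl⁻ term: 0.0175·17.6^0.57·exp(0.008·76+0.085·12.0) = 0.4571
  sum: 1.183 + 0.4571 → r_corr = 1.64 μm/a
carbon steel: T>10 °C ⇒ hinge -0.054·(12.0−10) = -0.1080
  Pd branch = 1.77·Pd^0.52·e^(0.02·RH+f) = 28.76 μm/a
  Cl⁻ term: 0.102·17.6^0.62·exp(0.033·76+0.04·12.0) = 11.98
  sum: 28.76 + 11.98 → r_corr = 40.74 μm/a
Ordering by μm/a: carbon steel (40.7) > zinc (1.64) > copper (1.41)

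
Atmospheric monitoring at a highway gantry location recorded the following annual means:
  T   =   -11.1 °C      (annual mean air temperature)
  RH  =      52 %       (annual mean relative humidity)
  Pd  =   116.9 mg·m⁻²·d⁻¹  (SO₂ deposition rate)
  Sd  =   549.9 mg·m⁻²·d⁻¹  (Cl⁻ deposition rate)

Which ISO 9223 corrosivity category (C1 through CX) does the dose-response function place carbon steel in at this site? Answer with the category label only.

C2

carbon steel: T≤10 °C ⇒ hinge +0.150·(-11.1−10) = -3.1650
  SO₂ term: 1.77·116.9^0.52·exp(0.02·52-3.1650) = 2.514
  Sd branch = 0.102·Sd^0.62·e^(0.033·RH+0.04·T) = 18.2 μm/a
  r_corr = 2.514 + 18.2 = 20.71 μm/a
20.7 μm/a falls in (1.3, 25] for carbon steel → category C2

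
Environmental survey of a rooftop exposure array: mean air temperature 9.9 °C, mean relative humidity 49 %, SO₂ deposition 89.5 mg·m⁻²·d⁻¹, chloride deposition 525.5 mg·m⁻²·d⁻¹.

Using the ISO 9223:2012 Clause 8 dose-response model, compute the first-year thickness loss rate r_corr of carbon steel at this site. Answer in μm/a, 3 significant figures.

carbon steel: f(T) = +0.150·(T−10) [T≤10 °C] = -0.0150
  SO₂ term: 1.77·89.5^0.52·exp(0.02·49-0.0150) = 48.09
  Cl⁻ term: 0.102·525.5^0.62·exp(0.033·49+0.04·9.9) = 37.12
  r_corr = 48.09 + 37.12 = 85.2 μm/a

r_corr = 85.2 μm/a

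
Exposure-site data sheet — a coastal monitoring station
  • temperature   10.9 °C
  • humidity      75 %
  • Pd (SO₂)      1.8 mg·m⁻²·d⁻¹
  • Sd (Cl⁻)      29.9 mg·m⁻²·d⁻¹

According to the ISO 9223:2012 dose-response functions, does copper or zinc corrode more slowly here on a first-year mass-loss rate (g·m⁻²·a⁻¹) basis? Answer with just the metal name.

copper: temperature factor f = -0.080·(0.9) = -0.0720
  SO₂ term: 0.0053·1.8^0.26·exp(0.059·75-0.0720) = 0.4799
  Sd branch = 0.01025·Sd^0.27·e^(0.036·RH+0.049·T) = 0.6512 μm/a
  r_corr = 0.4799 + 0.6512 = 1.131 μm/a
  mass loss = 1.131 μm/a × 8.96 g/cm³ = 10.13 g·m⁻²·a⁻¹
zinc: f(T) = -0.071·(T−10) [T>10 °C] = -0.0639
  Pd branch = 0.0129·Pd^0.44·e^(0.046·RH+f) = 0.4937 μm/a
  Sd branch = 0.0175·Sd^0.57·e^(0.008·RH+0.085·T) = 0.5586 μm/a
  r_corr = 0.4937 + 0.5586 = 1.052 μm/a
  mass loss = 1.052 μm/a × 7.14 g/cm³ = 7.514 g·m⁻²·a⁻¹
Ordering by g·m⁻²·a⁻¹: copper (10.1) > zinc (7.51)

zinc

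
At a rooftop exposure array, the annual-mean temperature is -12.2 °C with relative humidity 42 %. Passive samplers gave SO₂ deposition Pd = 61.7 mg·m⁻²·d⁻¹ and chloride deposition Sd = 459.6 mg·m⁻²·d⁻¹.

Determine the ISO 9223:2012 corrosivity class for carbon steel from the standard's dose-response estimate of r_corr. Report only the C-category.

carbon steel: f(T) = +0.150·(T−10) [T≤10 °C] = -3.3300
  SO₂ term: 1.77·61.7^0.52·exp(0.02·42-3.3300) = 1.252
  Sd branch = 0.102·Sd^0.62·e^(0.033·RH+0.04·T) = 11.2 μm/a
  sum: 1.252 + 11.2 → r_corr = 12.45 μm/a
12.5 μm/a falls in (1.3, 25] for carbon steel → category C2

C2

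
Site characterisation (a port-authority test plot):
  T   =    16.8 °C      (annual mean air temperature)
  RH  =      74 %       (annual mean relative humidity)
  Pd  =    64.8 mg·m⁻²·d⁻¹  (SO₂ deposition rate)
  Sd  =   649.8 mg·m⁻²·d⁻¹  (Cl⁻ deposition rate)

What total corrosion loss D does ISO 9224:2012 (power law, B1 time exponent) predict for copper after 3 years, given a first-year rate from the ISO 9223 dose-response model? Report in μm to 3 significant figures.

copper: T>10 °C ⇒ hinge -0.080·(16.8−10) = -0.5440
  SO₂ term: 0.0053·64.8^0.26·exp(0.059·74-0.5440) = 0.7164
  Sd branch = 0.01025·Sd^0.27·e^(0.036·RH+0.049·T) = 1.926 μm/a
  r_corr = 0.7164 + 1.926 = 2.642 μm/a
Power-law: D(3) = r_corr · 3^0.667
  D(3) = 2.642 × 3^0.667 = 2.642 × 2.081 = 5.498 μm

D(3) = 5.50 μm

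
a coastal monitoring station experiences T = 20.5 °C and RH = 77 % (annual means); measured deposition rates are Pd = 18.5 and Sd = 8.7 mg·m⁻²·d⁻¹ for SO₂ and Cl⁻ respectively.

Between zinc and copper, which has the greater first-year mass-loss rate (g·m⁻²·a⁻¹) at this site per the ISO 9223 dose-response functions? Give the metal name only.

zinc: T>10 °C ⇒ hinge -0.071·(20.5−10) = -0.7455
  sulphur-dioxide contribution → 0.7632 μm/a
  chloride contribution → 0.6351 μm/a
  ⇒ r_corr(zinc) = 1.398 μm/a
  mass loss = 1.398 μm/a × 7.14 g/cm³ = 9.984 g·m⁻²·a⁻¹
copper: T>10 °C ⇒ hinge -0.080·(20.5−10) = -0.8400
  sulphur-dioxide contribution → 0.4591 μm/a
  chloride contribution → 0.8026 μm/a
  total first-year rate 1.262 μm/a
  mass loss = 1.262 μm/a × 8.96 g/cm³ = 11.31 g·m⁻²·a⁻¹
Ordering by g·m⁻²·a⁻¹: copper (11.3) > zinc (9.98)

copper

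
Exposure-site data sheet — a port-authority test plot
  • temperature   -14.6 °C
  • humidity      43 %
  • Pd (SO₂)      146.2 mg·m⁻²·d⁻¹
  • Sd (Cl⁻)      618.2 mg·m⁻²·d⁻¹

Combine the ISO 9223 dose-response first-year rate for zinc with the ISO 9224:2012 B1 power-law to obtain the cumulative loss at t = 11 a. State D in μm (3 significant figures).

zinc: T≤10 °C ⇒ hinge +0.038·(-14.6−10) = -0.9348
  Pd branch = 0.0129·Pd^0.44·e^(0.046·RH+f) = 0.3283 μm/a
  Sd branch = 0.0175·Sd^0.57·e^(0.008·RH+0.085·T) = 0.2782 μm/a
  r_corr = 0.3283 + 0.2782 = 0.6065 μm/a
ISO 9224: D(t) = r_corr · t^b with b = 0.813 (zinc, B1)
  D(11) = 0.6065 × 11^0.813 = 0.6065 × 7.025 = 4.261 μm

D(11) = 4.26 μm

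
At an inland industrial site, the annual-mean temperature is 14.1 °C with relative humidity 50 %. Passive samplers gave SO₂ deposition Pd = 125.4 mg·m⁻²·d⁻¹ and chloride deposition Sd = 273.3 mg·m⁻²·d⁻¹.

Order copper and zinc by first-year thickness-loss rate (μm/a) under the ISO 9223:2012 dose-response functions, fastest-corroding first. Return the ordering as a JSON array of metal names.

copper: f(T) = -0.080·(T−10) [T>10 °C] = -0.3280
  Pd branch = 0.0053·Pd^0.26·e^(0.059·RH+f) = 0.2562 μm/a
  Cl⁻ term: 0.01025·273.3^0.27·exp(0.036·50+0.049·14.1) = 0.5629
  sum: 0.2562 + 0.5629 → r_corr = 0.819 μm/a
zinc: temperature factor f = -0.071·(4.1) = -0.2911
  SO₂ term: 0.0129·125.4^0.44·exp(0.046·50-0.2911) = 0.8059
  Sd branch = 0.0175·Sd^0.57·e^(0.008·RH+0.085·T) = 2.119 μm/a
  sum: 0.8059 + 2.119 → r_corr = 2.925 μm/a
Ordering by μm/a: zinc (2.92) > copper (0.819)

["zinc", "copper"]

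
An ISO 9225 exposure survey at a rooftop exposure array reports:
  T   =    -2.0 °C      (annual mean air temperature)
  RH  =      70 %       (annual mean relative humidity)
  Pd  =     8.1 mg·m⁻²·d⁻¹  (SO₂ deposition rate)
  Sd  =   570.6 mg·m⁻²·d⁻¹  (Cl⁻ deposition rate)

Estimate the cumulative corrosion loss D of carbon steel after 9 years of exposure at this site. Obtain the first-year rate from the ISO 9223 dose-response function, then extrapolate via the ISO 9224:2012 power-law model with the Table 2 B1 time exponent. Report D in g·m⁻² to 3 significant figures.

D(9) = 1.29e+03 g·m⁻²

carbon steel: f(T) = +0.150·(T−10) [T≤10 °C] = -1.8000
  Pd branch = 1.77·Pd^0.52·e^(0.02·RH+f) = 3.521 μm/a
  Cl⁻ term: 0.102·570.6^0.62·exp(0.033·70+0.04·-2.0) = 48.53
  r_corr = 3.521 + 48.53 = 52.05 μm/a
Long-term exponent b (ISO 9224 Table 2, B1) = 0.523
  D(9) = 52.05 × 9^0.523 = 52.05 × 3.156 = 164.2 μm
  Mass loss = 164.2 μm × 7.85 g/cm³ = 1289 g·m⁻²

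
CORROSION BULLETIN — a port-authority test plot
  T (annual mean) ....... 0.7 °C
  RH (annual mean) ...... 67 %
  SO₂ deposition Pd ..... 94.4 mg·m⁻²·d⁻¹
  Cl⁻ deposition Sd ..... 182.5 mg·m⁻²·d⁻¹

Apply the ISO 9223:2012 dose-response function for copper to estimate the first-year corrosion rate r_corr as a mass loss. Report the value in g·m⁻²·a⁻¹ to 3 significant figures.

copper: f(T) = +0.126·(T−10) [T≤10 °C] = -1.1718
  sulphur-dioxide contribution → 0.279 μm/a
  chloride contribution → 0.4827 μm/a
  total first-year rate 0.7617 μm/a
Convert to mass loss: 0.7617 μm/a × 8.96 g/cm³ = 6.825 g·m⁻²·a⁻¹

r_corr = 6.82 g·m⁻²·a⁻¹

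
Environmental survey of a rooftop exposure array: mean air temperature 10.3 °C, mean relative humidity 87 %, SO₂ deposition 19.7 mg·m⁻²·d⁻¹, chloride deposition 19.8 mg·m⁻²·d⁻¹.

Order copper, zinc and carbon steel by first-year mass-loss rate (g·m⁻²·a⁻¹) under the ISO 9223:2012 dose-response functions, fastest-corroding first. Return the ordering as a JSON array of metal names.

copper: f(T) = -0.080·(T−10) [T>10 °C] = -0.0240
  Pd branch = 0.0053·Pd^0.26·e^(0.059·RH+f) = 1.904 μm/a
  Sd branch = 0.01025·Sd^0.27·e^(0.036·RH+0.049·T) = 0.8714 μm/a
  r_corr = 1.904 + 0.8714 = 2.775 μm/a
  mass loss = 2.775 μm/a × 8.96 g/cm³ = 24.87 g·m⁻²·a⁻¹
zinc: temperature factor f = -0.071·(0.3) = -0.0213
  SO₂ term: 0.0129·19.7^0.44·exp(0.046·87-0.0213) = 2.564
  Cl⁻ term: 0.0175·19.8^0.57·exp(0.008·87+0.085·10.3) = 0.462
  sum: 2.564 + 0.462 → r_corr = 3.026 μm/a
  mass loss = 3.026 μm/a × 7.14 g/cm³ = 21.61 g·m⁻²·a⁻¹
carbon steel: T>10 °C ⇒ hinge -0.054·(10.3−10) = -0.0162
  SO₂ term: 1.77·19.7^0.52·exp(0.02·87-0.0162) = 46.74
  Cl⁻ term: 0.102·19.8^0.62·exp(0.033·87+0.04·10.3) = 17.31
  sum: 46.74 + 17.31 → r_corr = 64.06 μm/a
  mass loss = 64.06 μm/a × 7.85 g/cm³ = 502.8 g·m⁻²·a⁻¹
Ordering by g·m⁻²·a⁻¹: carbon steel (503) > copper (24.9) > zinc (21.6)

["carbon steel", "copper", "zinc"]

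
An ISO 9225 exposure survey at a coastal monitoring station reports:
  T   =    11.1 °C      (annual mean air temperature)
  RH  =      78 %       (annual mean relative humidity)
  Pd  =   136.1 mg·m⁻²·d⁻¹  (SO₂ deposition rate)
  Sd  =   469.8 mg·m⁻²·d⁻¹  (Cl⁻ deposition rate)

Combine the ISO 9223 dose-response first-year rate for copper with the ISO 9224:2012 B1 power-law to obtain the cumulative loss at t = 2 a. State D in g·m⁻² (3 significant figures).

copper: f(T) = -0.080·(T−10) [T>10 °C] = -0.0880
  sulphur-dioxide contribution → 1.736 μm/a
  chloride contribution → 1.541 μm/a
  total first-year rate 3.277 μm/a
ISO 9224: D(t) = r_corr · t^b with b = 0.667 (copper, B1)
  D(2) = 3.277 × 2^0.667 = 3.277 × 1.588 = 5.203 μm
  Mass loss = 5.203 μm × 8.96 g/cm³ = 46.62 g·m⁻²

D(2) = 46.6 g·m⁻²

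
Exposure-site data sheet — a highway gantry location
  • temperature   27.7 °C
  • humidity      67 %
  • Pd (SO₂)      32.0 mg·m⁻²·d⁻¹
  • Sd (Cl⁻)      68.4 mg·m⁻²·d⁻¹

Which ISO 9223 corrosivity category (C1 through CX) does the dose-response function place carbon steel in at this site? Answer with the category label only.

carbon steel: f(T) = -0.054·(T−10) [T>10 °C] = -0.9558
  sulphur-dioxide contribution → 15.76 μm/a
  chloride contribution → 38.7 μm/a
  ⇒ r_corr(carbon steel) = 54.46 μm/a
54.5 μm/a falls in (50, 80] for carbon steel → category C4

C4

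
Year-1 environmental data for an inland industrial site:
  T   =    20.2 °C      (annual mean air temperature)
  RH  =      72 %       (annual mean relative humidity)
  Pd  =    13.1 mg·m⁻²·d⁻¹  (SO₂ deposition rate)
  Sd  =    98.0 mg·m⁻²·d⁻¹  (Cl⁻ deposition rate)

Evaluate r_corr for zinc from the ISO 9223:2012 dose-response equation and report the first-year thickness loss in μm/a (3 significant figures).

zinc: T>10 °C ⇒ hinge -0.071·(20.2−10) = -0.7242
  Pd branch = 0.0129·Pd^0.44·e^(0.046·RH+f) = 0.5322 μm/a
  Cl⁻ term: 0.0175·98.0^0.57·exp(0.008·72+0.085·20.2) = 2.365
  sum: 0.5322 + 2.365 → r_corr = 2.897 μm/a

r_corr = 2.90 μm/a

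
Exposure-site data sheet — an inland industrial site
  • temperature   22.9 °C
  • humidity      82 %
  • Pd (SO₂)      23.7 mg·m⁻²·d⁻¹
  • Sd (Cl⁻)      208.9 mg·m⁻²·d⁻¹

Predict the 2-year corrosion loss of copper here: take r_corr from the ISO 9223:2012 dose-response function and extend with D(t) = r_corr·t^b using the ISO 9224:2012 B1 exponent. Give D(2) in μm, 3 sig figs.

D(2) = 4.91 μm

copper: f(T) = -0.080·(T−10) [T>10 °C] = -1.0320
  SO₂ term: 0.0053·23.7^0.26·exp(0.059·82-1.0320) = 0.5428
  Sd branch = 0.01025·Sd^0.27·e^(0.036·RH+0.049·T) = 2.55 μm/a
  sum: 0.5428 + 2.55 → r_corr = 3.092 μm/a
Long-term exponent b (ISO 9224 Table 2, B1) = 0.667
  D(2) = 3.092 × 2^0.667 = 3.092 × 1.588 = 4.91 μm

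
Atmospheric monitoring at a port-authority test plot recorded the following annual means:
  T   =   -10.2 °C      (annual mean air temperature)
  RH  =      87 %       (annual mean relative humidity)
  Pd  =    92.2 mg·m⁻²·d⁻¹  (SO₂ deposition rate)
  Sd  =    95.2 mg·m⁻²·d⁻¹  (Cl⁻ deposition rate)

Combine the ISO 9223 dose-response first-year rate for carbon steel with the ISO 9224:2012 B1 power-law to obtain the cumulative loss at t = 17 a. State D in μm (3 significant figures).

carbon steel: temperature factor f = +0.150·(-20.2) = -3.0300
  Pd branch = 1.77·Pd^0.52·e^(0.02·RH+f) = 5.121 μm/a
  Cl⁻ term: 0.102·95.2^0.62·exp(0.033·87+0.04·-10.2) = 20.18
  r_corr = 5.121 + 20.18 = 25.31 μm/a
ISO 9224: D(t) = r_corr · t^b with b = 0.523 (carbon steel, B1)
  D(17) = 25.31 × 17^0.523 = 25.31 × 4.401 = 111.4 μm

D(17) = 111 μm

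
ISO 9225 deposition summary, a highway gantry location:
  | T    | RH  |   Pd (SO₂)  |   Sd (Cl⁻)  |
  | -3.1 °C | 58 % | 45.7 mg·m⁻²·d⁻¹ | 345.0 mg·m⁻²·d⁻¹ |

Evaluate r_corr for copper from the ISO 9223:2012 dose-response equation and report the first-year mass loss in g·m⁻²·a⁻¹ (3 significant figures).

copper: f(T) = +0.126·(T−10) [T≤10 °C] = -1.6506
  SO₂ term: 0.0053·45.7^0.26·exp(0.059·58-1.6506) = 0.08417
  Sd branch = 0.01025·Sd^0.27·e^(0.036·RH+0.049·T) = 0.3442 μm/a
  sum: 0.08417 + 0.3442 → r_corr = 0.4283 μm/a
Convert to mass loss: 0.4283 μm/a × 8.96 g/cm³ = 3.838 g·m⁻²·a⁻¹

r_corr = 3.84 g·m⁻²·a⁻¹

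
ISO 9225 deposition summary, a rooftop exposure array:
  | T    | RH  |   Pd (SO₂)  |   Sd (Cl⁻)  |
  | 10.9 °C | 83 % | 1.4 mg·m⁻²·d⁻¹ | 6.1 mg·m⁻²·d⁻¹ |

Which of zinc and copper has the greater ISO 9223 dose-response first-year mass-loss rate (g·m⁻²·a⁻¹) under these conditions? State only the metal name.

zinc: f(T) = -0.071·(T−10) [T>10 °C] = -0.0639
  sulphur-dioxide contribution → 0.6387 μm/a
  chloride contribution → 0.2407 μm/a
  total first-year rate 0.8793 μm/a
  mass loss = 0.8793 μm/a × 7.14 g/cm³ = 6.278 g·m⁻²·a⁻¹
copper: T>10 °C ⇒ hinge -0.080·(10.9−10) = -0.0720
  sulphur-dioxide contribution → 0.7207 μm/a
  chloride contribution → 0.5654 μm/a
  total first-year rate 1.286 μm/a
  mass loss = 1.286 μm/a × 8.96 g/cm³ = 11.52 g·m⁻²·a⁻¹
Ordering by g·m⁻²·a⁻¹: copper (11.5) > zinc (6.28)

copper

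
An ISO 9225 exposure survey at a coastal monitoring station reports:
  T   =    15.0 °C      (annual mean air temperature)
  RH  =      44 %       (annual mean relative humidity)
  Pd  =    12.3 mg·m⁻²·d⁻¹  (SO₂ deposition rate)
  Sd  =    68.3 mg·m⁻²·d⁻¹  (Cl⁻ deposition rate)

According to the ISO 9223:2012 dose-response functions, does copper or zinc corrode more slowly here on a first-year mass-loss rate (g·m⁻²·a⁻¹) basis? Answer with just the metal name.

copper: f(T) = -0.080·(T−10) [T>10 °C] = -0.4000
  Pd branch = 0.0053·Pd^0.26·e^(0.059·RH+f) = 0.09149 μm/a
  Sd branch = 0.01025·Sd^0.27·e^(0.036·RH+0.049·T) = 0.3259 μm/a
  sum: 0.09149 + 0.3259 → r_corr = 0.4174 μm/a
  mass loss = 0.4174 μm/a × 8.96 g/cm³ = 3.74 g·m⁻²·a⁻¹
zinc: f(T) = -0.071·(T−10) [T>10 °C] = -0.3550
  SO₂ term: 0.0129·12.3^0.44·exp(0.046·44-0.3550) = 0.2065
  Cl⁻ term: 0.0175·68.3^0.57·exp(0.008·44+0.085·15.0) = 0.9891
  sum: 0.2065 + 0.9891 → r_corr = 1.196 μm/a
  mass loss = 1.196 μm/a × 7.14 g/cm³ = 8.537 g·m⁻²·a⁻¹
Ordering by g·m⁻²·a⁻¹: zinc (8.54) > copper (3.74)

copper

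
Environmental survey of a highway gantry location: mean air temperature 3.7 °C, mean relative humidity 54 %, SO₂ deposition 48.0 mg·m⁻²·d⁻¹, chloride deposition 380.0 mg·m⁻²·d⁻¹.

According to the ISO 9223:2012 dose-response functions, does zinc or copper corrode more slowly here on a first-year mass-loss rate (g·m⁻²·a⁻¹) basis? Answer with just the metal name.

zinc: temperature factor f = +0.038·(-6.3) = -0.2394
  SO₂ term: 0.0129·48.0^0.44·exp(0.046·54-0.2394) = 0.6686
  Sd branch = 0.0175·Sd^0.57·e^(0.008·RH+0.085·T) = 1.091 μm/a
  sum: 0.6686 + 1.091 → r_corr = 1.759 μm/a
  mass loss = 1.759 μm/a × 7.14 g/cm³ = 12.56 g·m⁻²·a⁻¹
copper: f(T) = +0.126·(T−10) [T≤10 °C] = -0.7938
  Pd branch = 0.0053·Pd^0.26·e^(0.059·RH+f) = 0.1586 μm/a
  Sd branch = 0.01025·Sd^0.27·e^(0.036·RH+0.049·T) = 0.4268 μm/a
  r_corr = 0.1586 + 0.4268 = 0.5855 μm/a
  mass loss = 0.5855 μm/a × 8.96 g/cm³ = 5.246 g·m⁻²·a⁻¹
Ordering by g·m⁻²·a⁻¹: zinc (12.6) > copper (5.25)

copper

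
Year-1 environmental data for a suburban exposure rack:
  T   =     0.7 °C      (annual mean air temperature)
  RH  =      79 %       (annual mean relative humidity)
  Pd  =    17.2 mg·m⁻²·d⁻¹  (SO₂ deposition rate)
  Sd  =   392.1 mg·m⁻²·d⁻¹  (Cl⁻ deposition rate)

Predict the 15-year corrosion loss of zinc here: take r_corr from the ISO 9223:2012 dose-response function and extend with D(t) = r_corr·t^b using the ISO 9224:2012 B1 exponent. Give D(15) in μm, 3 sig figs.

D(15) = 20.3 μm

zinc: temperature factor f = +0.038·(-9.3) = -0.3534
  Pd branch = 0.0129·Pd^0.44·e^(0.046·RH+f) = 1.199 μm/a
  Cl⁻ term: 0.0175·392.1^0.57·exp(0.008·79+0.085·0.7) = 1.051
  r_corr = 1.199 + 1.051 = 2.25 μm/a
Long-term exponent b (ISO 9224 Table 2, B1) = 0.813
  D(15) = 2.25 × 15^0.813 = 2.25 × 9.04 = 20.34 μm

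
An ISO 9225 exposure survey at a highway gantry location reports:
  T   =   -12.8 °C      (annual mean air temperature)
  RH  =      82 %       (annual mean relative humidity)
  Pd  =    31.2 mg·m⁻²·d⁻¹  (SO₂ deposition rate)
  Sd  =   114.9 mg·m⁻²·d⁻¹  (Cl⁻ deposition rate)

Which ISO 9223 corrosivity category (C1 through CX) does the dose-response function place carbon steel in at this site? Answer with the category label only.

carbon steel: temperature factor f = +0.150·(-22.8) = -3.4200
  Pd branch = 1.77·Pd^0.52·e^(0.02·RH+f) = 1.786 μm/a
  Cl⁻ term: 0.102·114.9^0.62·exp(0.033·82+0.04·-12.8) = 17.33
  sum: 1.786 + 17.33 → r_corr = 19.12 μm/a
ISO 9223 Table 2 (carbon steel): 1.3 < 19.1 ≤ 25 μm/a ⇒ C2

C2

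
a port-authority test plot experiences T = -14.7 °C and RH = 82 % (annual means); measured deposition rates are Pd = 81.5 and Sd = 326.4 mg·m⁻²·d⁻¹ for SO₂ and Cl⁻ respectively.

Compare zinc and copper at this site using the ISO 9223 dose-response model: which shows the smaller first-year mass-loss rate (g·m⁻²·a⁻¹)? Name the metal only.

zinc: f(T) = +0.038·(T−10) [T≤10 °C] = -0.9386
  sulphur-dioxide contribution → 1.521 μm/a
  chloride contribution → 0.2619 μm/a
  ⇒ r_corr(zinc) = 1.783 μm/a
  mass loss = 1.783 μm/a × 7.14 g/cm³ = 12.73 g·m⁻²·a⁻¹
copper: f(T) = +0.126·(T−10) [T≤10 °C] = -3.1122
  sulphur-dioxide contribution → 0.09347 μm/a
  chloride contribution → 0.4557 μm/a
  ⇒ r_corr(copper) = 0.5491 μm/a
  mass loss = 0.5491 μm/a × 8.96 g/cm³ = 4.92 g·m⁻²·a⁻¹
Ordering by g·m⁻²·a⁻¹: zinc (12.7) > copper (4.92)

copper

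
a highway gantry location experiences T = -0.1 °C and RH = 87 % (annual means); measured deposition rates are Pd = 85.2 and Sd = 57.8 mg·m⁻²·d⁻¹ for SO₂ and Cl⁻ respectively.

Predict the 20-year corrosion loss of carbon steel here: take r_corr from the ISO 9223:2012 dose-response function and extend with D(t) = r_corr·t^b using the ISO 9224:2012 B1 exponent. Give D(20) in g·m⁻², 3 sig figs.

carbon steel: temperature factor f = +0.150·(-10.1) = -1.5150
  SO₂ term: 1.77·85.2^0.52·exp(0.02·87-1.5150) = 22.36
  Cl⁻ term: 0.102·57.8^0.62·exp(0.033·87+0.04·-0.1) = 22.19
  sum: 22.36 + 22.19 → r_corr = 44.55 μm/a
ISO 9224: D(t) = r_corr · t^b with b = 0.523 (carbon steel, B1)
  D(20) = 44.55 × 20^0.523 = 44.55 × 4.791 = 213.4 μm
  Mass loss = 213.4 μm × 7.85 g/cm³ = 1676 g·m⁻²

D(20) = 1.68e+03 g·m⁻²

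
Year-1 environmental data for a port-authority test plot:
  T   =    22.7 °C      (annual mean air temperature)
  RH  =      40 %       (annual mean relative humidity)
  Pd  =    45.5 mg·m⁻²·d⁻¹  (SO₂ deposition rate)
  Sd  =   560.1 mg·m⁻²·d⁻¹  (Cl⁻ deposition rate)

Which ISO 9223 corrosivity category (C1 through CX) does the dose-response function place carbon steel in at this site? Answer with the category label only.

C4

carbon steel: T>10 °C ⇒ hinge -0.054·(22.7−10) = -0.6858
  Pd branch = 1.77·Pd^0.52·e^(0.02·RH+f) = 14.45 μm/a
  Sd branch = 0.102·Sd^0.62·e^(0.033·RH+0.04·T) = 47.88 μm/a
  sum: 14.45 + 47.88 → r_corr = 62.32 μm/a
Category bounds: 50…80 μm/a bracket r_corr ⇒ C4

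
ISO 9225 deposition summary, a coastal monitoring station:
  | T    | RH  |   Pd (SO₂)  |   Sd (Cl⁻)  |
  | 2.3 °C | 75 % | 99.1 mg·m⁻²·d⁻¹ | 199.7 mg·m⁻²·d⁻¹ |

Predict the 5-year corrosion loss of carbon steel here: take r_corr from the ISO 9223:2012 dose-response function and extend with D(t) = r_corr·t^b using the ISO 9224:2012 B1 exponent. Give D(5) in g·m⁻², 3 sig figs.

D(5) = 1.14e+03 g·m⁻²

carbon steel: temperature factor f = +0.150·(-7.7) = -1.1550
  sulphur-dioxide contribution → 27.27 μm/a
  chloride contribution → 35.45 μm/a
  total first-year rate 62.73 μm/a
Power-law: D(5) = r_corr · 5^0.523
  D(5) = 62.73 × 5^0.523 = 62.73 × 2.32 = 145.6 μm
  Mass loss = 145.6 μm × 7.85 g/cm³ = 1143 g·m⁻²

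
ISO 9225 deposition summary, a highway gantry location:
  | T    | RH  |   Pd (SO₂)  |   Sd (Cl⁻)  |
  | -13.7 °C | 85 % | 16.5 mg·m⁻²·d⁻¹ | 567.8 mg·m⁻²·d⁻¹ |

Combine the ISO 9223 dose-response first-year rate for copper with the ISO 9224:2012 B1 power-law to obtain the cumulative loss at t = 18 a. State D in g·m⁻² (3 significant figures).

copper: T≤10 °C ⇒ hinge +0.126·(-13.7−10) = -2.9862
  SO₂ term: 0.0053·16.5^0.26·exp(0.059·85-2.9862) = 0.08354
  Sd branch = 0.01025·Sd^0.27·e^(0.036·RH+0.049·T) = 0.6191 μm/a
  sum: 0.08354 + 0.6191 → r_corr = 0.7026 μm/a
Power-law: D(18) = r_corr · 18^0.667
  D(18) = 0.7026 × 18^0.667 = 0.7026 × 6.875 = 4.831 μm
  Mass loss = 4.831 μm × 8.96 g/cm³ = 43.28 g·m⁻²

D(18) = 43.3 g·m⁻²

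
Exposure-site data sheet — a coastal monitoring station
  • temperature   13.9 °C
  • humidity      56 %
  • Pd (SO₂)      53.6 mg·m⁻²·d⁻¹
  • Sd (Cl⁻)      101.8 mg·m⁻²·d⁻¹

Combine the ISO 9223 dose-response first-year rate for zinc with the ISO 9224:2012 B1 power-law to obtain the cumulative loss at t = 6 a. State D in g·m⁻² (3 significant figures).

D(6) = 60.9 g·m⁻²

zinc: temperature factor f = -0.071·(3.9) = -0.2769
  SO₂ term: 0.0129·53.6^0.44·exp(0.046·56-0.2769) = 0.7412
  Sd branch = 0.0175·Sd^0.57·e^(0.008·RH+0.085·T) = 1.245 μm/a
  sum: 0.7412 + 1.245 → r_corr = 1.986 μm/a
ISO 9224: D(t) = r_corr · t^b with b = 0.813 (zinc, B1)
  D(6) = 1.986 × 6^0.813 = 1.986 × 4.292 = 8.524 μm
  Mass loss = 8.524 μm × 7.14 g/cm³ = 60.86 g·m⁻²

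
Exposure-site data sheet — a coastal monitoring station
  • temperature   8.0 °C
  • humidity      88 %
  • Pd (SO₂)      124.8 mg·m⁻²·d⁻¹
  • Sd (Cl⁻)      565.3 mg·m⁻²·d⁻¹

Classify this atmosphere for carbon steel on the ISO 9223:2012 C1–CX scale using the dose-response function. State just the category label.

CX

carbon steel: T≤10 °C ⇒ hinge +0.150·(8.0−10) = -0.3000
  Pd branch = 1.77·Pd^0.52·e^(0.02·RH+f) = 93.77 μm/a
  Cl⁻ term: 0.102·565.3^0.62·exp(0.033·88+0.04·8.0) = 130.4
  sum: 93.77 + 130.4 → r_corr = 224.1 μm/a
Category bounds: 200…700 μm/a bracket r_corr ⇒ CX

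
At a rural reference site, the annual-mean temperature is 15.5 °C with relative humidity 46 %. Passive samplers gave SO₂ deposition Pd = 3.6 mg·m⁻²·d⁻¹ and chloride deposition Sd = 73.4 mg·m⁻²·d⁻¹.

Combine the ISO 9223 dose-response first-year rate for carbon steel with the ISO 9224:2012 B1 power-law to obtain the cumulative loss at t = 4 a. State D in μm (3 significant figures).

D(4) = 38.9 μm

carbon steel: temperature factor f = -0.054·(5.5) = -0.2970
  SO₂ term: 1.77·3.6^0.52·exp(0.02·46-0.2970) = 6.424
  Cl⁻ term: 0.102·73.4^0.62·exp(0.033·46+0.04·15.5) = 12.41
  r_corr = 6.424 + 12.41 = 18.84 μm/a
Long-term exponent b (ISO 9224 Table 2, B1) = 0.523
  D(4) = 18.84 × 4^0.523 = 18.84 × 2.065 = 38.89 μm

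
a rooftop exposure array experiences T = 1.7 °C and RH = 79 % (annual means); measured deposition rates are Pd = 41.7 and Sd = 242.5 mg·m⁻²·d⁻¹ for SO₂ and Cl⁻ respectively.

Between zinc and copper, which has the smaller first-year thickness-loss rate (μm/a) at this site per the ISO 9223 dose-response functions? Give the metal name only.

copper

zinc: T≤10 °C ⇒ hinge +0.038·(1.7−10) = -0.3154
  sulphur-dioxide contribution → 1.839 μm/a
  chloride contribution → 0.8701 μm/a
  total first-year rate 2.71 μm/a
copper: T≤10 °C ⇒ hinge +0.126·(1.7−10) = -1.0458
  sulphur-dioxide contribution → 0.5195 μm/a
  chloride contribution → 0.8432 μm/a
  ⇒ r_corr(copper) = 1.363 μm/a
Ordering by μm/a: zinc (2.71) > copper (1.36)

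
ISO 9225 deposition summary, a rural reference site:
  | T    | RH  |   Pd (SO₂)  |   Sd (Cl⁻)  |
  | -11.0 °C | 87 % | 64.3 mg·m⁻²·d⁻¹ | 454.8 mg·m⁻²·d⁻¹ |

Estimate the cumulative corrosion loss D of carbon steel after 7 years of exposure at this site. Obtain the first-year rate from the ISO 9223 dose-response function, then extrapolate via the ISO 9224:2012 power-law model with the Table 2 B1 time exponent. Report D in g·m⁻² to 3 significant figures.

carbon steel: f(T) = +0.150·(T−10) [T≤10 °C] = -3.1500
  Pd branch = 1.77·Pd^0.52·e^(0.02·RH+f) = 3.766 μm/a
  Sd branch = 0.102·Sd^0.62·e^(0.033·RH+0.04·T) = 51.55 μm/a
  sum: 3.766 + 51.55 → r_corr = 55.31 μm/a
Power-law: D(7) = r_corr · 7^0.523
  D(7) = 55.31 × 7^0.523 = 55.31 × 2.767 = 153 μm
  Mass loss = 153 μm × 7.85 g/cm³ = 1201 g·m⁻²

D(7) = 1.20e+03 g·m⁻²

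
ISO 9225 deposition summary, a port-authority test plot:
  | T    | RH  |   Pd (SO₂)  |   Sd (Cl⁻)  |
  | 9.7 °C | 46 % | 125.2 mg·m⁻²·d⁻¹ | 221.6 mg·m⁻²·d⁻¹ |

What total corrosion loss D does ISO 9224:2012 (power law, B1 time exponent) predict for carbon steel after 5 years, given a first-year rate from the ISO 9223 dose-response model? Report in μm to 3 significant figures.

carbon steel: temperature factor f = +0.150·(-0.3) = -0.0450
  Pd branch = 1.77·Pd^0.52·e^(0.02·RH+f) = 52.33 μm/a
  Sd branch = 0.102·Sd^0.62·e^(0.033·RH+0.04·T) = 19.53 μm/a
  r_corr = 52.33 + 19.53 = 71.85 μm/a
Long-term exponent b (ISO 9224 Table 2, B1) = 0.523
  D(5) = 71.85 × 5^0.523 = 71.85 × 2.32 = 166.7 μm

D(5) = 167 μm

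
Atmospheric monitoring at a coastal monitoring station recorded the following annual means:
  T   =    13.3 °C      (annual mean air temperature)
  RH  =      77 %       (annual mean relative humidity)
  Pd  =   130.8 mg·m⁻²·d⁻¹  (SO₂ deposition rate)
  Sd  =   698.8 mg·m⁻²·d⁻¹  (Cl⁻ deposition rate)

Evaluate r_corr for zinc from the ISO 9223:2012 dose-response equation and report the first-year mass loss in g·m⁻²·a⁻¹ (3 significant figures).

r_corr = 51.4 g·m⁻²·a⁻¹

zinc: T>10 °C ⇒ hinge -0.071·(13.3−10) = -0.2343
  sulphur-dioxide contribution → 3.009 μm/a
  chloride contribution → 4.196 μm/a
  total first-year rate 7.205 μm/a
Convert to mass loss: 7.205 μm/a × 7.14 g/cm³ = 51.44 g·m⁻²·a⁻¹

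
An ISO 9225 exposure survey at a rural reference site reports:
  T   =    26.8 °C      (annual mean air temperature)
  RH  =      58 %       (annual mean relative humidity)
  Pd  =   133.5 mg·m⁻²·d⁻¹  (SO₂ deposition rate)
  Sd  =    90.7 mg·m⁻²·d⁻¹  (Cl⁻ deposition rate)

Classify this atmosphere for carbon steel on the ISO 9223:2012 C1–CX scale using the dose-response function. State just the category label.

carbon steel: f(T) = -0.054·(T−10) [T>10 °C] = -0.9072
  Pd branch = 1.77·Pd^0.52·e^(0.02·RH+f) = 29.04 μm/a
  Sd branch = 0.102·Sd^0.62·e^(0.033·RH+0.04·T) = 33.05 μm/a
  sum: 29.04 + 33.05 → r_corr = 62.09 μm/a
62.1 μm/a falls in (50, 80] for carbon steel → category C4

C4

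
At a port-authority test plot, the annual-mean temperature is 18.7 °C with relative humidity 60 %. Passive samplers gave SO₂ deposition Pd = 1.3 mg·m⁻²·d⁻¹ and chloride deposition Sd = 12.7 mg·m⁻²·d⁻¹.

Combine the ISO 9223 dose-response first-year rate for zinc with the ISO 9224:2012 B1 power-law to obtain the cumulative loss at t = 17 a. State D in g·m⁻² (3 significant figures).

D(17) = 51.0 g·m⁻²

zinc: T>10 °C ⇒ hinge -0.071·(18.7−10) = -0.6177
  sulphur-dioxide contribution → 0.1233 μm/a
  chloride contribution → 0.5902 μm/a
  total first-year rate 0.7135 μm/a
ISO 9224: D(t) = r_corr · t^b with b = 0.813 (zinc, B1)
  D(17) = 0.7135 × 17^0.813 = 0.7135 × 10.01 = 7.141 μm
  Mass loss = 7.141 μm × 7.14 g/cm³ = 50.99 g·m⁻²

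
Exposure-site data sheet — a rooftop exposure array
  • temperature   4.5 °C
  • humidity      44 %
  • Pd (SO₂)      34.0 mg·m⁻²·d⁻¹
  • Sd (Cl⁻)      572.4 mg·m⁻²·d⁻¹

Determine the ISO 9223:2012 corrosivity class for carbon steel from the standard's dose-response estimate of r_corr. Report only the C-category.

carbon steel: temperature factor f = +0.150·(-5.5) = -0.8250
  Pd branch = 1.77·Pd^0.52·e^(0.02·RH+f) = 11.7 μm/a
  Sd branch = 0.102·Sd^0.62·e^(0.033·RH+0.04·T) = 26.74 μm/a
  sum: 11.7 + 26.74 → r_corr = 38.44 μm/a
Category bounds: 25…50 μm/a bracket r_corr ⇒ C3

C3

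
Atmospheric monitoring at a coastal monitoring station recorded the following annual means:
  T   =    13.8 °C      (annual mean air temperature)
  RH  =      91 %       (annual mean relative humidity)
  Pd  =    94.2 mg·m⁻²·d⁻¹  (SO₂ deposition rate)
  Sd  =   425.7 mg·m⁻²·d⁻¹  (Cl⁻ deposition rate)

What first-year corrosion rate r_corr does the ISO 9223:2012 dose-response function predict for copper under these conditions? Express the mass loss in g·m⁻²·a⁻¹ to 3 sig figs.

r_corr = 49.0 g·m⁻²·a⁻¹

copper: temperature factor f = -0.080·(3.8) = -0.3040
  SO₂ term: 0.0053·94.2^0.26·exp(0.059·91-0.3040) = 2.737
  Cl⁻ term: 0.01025·425.7^0.27·exp(0.036·91+0.049·13.8) = 2.735
  sum: 2.737 + 2.735 → r_corr = 5.472 μm/a
Convert to mass loss: 5.472 μm/a × 8.96 g/cm³ = 49.03 g·m⁻²·a⁻¹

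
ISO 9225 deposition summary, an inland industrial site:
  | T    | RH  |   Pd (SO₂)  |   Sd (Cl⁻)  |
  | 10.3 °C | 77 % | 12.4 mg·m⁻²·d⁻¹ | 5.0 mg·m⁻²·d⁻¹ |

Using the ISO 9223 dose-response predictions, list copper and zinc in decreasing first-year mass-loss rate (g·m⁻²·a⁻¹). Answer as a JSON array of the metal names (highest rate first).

copper: f(T) = -0.080·(T−10) [T>10 °C] = -0.0240
  Pd branch = 0.0053·Pd^0.26·e^(0.059·RH+f) = 0.9357 μm/a
  Sd branch = 0.01025·Sd^0.27·e^(0.036·RH+0.049·T) = 0.4193 μm/a
  sum: 0.9357 + 0.4193 → r_corr = 1.355 μm/a
  mass loss = 1.355 μm/a × 8.96 g/cm³ = 12.14 g·m⁻²·a⁻¹
zinc: temperature factor f = -0.071·(0.3) = -0.0213
  Pd branch = 0.0129·Pd^0.44·e^(0.046·RH+f) = 1.32 μm/a
  Sd branch = 0.0175·Sd^0.57·e^(0.008·RH+0.085·T) = 0.1946 μm/a
  sum: 1.32 + 0.1946 → r_corr = 1.515 μm/a
  mass loss = 1.515 μm/a × 7.14 g/cm³ = 10.82 g·m⁻²·a⁻¹
Ordering by g·m⁻²·a⁻¹: copper (12.1) > zinc (10.8)

["copper", "zinc"]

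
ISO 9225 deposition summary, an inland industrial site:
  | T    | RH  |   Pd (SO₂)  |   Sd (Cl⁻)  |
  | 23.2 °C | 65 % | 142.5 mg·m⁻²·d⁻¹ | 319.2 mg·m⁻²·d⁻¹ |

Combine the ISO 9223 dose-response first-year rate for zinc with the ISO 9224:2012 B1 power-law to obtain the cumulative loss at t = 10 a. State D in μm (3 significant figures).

D(10) = 42.6 μm

zinc: f(T) = -0.071·(T−10) [T>10 °C] = -0.9372
  Pd branch = 0.0129·Pd^0.44·e^(0.046·RH+f) = 0.8908 μm/a
  Sd branch = 0.0175·Sd^0.57·e^(0.008·RH+0.085·T) = 5.657 μm/a
  sum: 0.8908 + 5.657 → r_corr = 6.548 μm/a
Long-term exponent b (ISO 9224 Table 2, B1) = 0.813
  D(10) = 6.548 × 10^0.813 = 6.548 × 6.501 = 42.57 μm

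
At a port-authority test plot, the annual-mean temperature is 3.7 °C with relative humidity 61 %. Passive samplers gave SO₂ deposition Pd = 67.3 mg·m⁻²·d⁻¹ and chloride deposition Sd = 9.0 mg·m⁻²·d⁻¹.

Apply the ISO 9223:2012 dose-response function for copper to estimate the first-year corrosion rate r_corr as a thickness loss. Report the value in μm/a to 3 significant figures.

copper: temperature factor f = +0.126·(-6.3) = -0.7938
  SO₂ term: 0.0053·67.3^0.26·exp(0.059·61-0.7938) = 0.2617
  Sd branch = 0.01025·Sd^0.27·e^(0.036·RH+0.049·T) = 0.1999 μm/a
  sum: 0.2617 + 0.1999 → r_corr = 0.4616 μm/a

r_corr = 0.462 μm/a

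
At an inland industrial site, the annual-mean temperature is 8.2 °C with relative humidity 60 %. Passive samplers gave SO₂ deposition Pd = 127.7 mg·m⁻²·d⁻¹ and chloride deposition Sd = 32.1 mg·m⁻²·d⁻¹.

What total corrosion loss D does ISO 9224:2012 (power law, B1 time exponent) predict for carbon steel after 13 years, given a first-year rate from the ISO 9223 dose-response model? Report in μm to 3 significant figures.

carbon steel: temperature factor f = +0.150·(-1.8) = -0.2700
  SO₂ term: 1.77·127.7^0.52·exp(0.02·60-0.2700) = 55.86
  Sd branch = 0.102·Sd^0.62·e^(0.033·RH+0.04·T) = 8.81 μm/a
  r_corr = 55.86 + 8.81 = 64.67 μm/a
ISO 9224: D(t) = r_corr · t^b with b = 0.523 (carbon steel, B1)
  D(13) = 64.67 × 13^0.523 = 64.67 × 3.825 = 247.3 μm

D(13) = 247 μm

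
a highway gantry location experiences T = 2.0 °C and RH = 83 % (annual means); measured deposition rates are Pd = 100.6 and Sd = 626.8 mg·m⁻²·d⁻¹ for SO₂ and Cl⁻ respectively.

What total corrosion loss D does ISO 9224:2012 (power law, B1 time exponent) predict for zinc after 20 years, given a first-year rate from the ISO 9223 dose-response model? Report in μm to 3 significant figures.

D(20) = 55.7 μm

zinc: T≤10 °C ⇒ hinge +0.038·(2.0−10) = -0.3040
  sulphur-dioxide contribution → 3.295 μm/a
  chloride contribution → 1.583 μm/a
  ⇒ r_corr(zinc) = 4.878 μm/a
ISO 9224: D(t) = r_corr · t^b with b = 0.813 (zinc, B1)
  D(20) = 4.878 × 20^0.813 = 4.878 × 11.42 = 55.72 μm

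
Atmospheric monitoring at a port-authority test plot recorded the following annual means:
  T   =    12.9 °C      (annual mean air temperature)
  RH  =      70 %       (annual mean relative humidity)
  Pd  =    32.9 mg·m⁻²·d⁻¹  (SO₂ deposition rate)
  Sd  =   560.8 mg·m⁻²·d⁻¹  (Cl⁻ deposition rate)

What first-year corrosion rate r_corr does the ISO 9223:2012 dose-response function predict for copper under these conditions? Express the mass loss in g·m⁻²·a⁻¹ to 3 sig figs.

r_corr = 17.7 g·m⁻²·a⁻¹

copper: T>10 °C ⇒ hinge -0.080·(12.9−10) = -0.2320
  Pd branch = 0.0053·Pd^0.26·e^(0.059·RH+f) = 0.6481 μm/a
  Cl⁻ term: 0.01025·560.8^0.27·exp(0.036·70+0.049·12.9) = 1.324
  sum: 0.6481 + 1.324 → r_corr = 1.972 μm/a
Convert to mass loss: 1.972 μm/a × 8.96 g/cm³ = 17.67 g·m⁻²·a⁻¹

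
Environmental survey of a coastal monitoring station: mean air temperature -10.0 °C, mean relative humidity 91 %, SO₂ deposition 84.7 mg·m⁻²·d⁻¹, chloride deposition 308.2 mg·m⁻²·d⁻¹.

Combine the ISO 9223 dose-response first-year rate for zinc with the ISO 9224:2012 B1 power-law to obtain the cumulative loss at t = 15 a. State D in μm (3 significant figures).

D(15) = 29.0 μm

zinc: T≤10 °C ⇒ hinge +0.038·(-10.0−10) = -0.7600
  SO₂ term: 0.0129·84.7^0.44·exp(0.046·91-0.7600) = 2.797
  Sd branch = 0.0175·Sd^0.57·e^(0.008·RH+0.085·T) = 0.4062 μm/a
  sum: 2.797 + 0.4062 → r_corr = 3.204 μm/a
ISO 9224: D(t) = r_corr · t^b with b = 0.813 (zinc, B1)
  D(15) = 3.204 × 15^0.813 = 3.204 × 9.04 = 28.96 μm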